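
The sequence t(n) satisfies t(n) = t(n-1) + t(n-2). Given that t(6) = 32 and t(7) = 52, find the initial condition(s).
Work backwards using t(k) = t(k+2) - t(k+1):
t(5) = t(7) - t(6) = 52 - 32 = 20
t(4) = t(6) - t(5) = 32 - 20 = 12
t(3) = t(5) - t(4) = 20 - 12 = 8
t(2) = t(4) - t(3) = 12 - 8 = 4
t(1) = t(3) - t(2) = 8 - 4 = 4
t(0) = t(2) - t(1) = 4 - 4 = 0

t(0) = 0, t(1) = 4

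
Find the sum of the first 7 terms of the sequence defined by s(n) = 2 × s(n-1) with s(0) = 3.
Computing the sequence terms: 3, 6, 12, 24, 48, 96, 192
Adding these values together:

381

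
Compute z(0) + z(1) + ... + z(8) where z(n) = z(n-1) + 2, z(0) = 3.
Computing the sequence terms: 3, 5, 7, 9, 11, 13, 15, 17, 19
Adding these values together:

99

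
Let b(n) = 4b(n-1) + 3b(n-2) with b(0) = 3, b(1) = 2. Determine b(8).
Computing the sequence terms:
3, 2, 17, 74, 347, 1610, 7481, 34754, 161459

161459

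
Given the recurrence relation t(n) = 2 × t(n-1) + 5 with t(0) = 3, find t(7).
Computing step by step:
t(0) = 3
t(1) = 2 × 3 + 5 = 11
t(2) = 2 × 11 + 5 = 27
t(3) = 2 × 27 + 5 = 59
t(4) = 2 × 59 + 5 = 123
t(5) = 2 × 123 + 5 = 251
t(6) = 2 × 251 + 5 = 507
t(7) = 2 × 507 + 5 = 1019

1019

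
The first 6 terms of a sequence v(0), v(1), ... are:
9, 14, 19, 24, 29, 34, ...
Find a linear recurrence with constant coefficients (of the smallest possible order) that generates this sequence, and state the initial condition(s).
Look for the lowest-order linear relation among consecutive terms.
Observation: consecutive differences are constant (= 5).
Check at n=2: 1·14 + 5 = 19. ✓

v(n) = v(n-1) + 5, v(0) = 9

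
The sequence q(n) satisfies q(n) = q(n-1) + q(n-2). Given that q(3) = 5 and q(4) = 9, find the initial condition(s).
Work backwards using q(k) = q(k+2) - q(k+1):
q(2) = q(4) - q(3) = 9 - 5 = 4
q(1) = q(3) - q(2) = 5 - 4 = 1
q(0) = q(2) - q(1) = 4 - 1 = 3

q(0) = 3, q(1) = 1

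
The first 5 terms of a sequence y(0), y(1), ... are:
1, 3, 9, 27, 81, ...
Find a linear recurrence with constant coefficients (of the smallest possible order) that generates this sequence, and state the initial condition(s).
Look for the lowest-order linear relation among consecutive terms.
Observation: each term is 3× the previous.
Check at n=2: 3·3 = 9. ✓

y(n) = 3 × y(n-1), y(0) = 1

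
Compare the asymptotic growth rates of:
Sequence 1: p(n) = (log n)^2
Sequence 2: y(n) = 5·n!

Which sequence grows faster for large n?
Comparing growth rates:
Growth-rate hierarchy: log n ≺ any polynomial ≺ any exponential cⁿ (c>1) ≺ n! ≺ nⁿ.
factorial dominates polylogarithmic (log n)^2 asymptotically.

y(n) grows faster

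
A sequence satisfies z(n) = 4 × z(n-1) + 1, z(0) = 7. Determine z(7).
Computing step by step:
z(0) = 7
z(1) = 4 × 7 + 1 = 29
z(2) = 4 × 29 + 1 = 117
z(3) = 4 × 117 + 1 = 469
z(4) = 4 × 469 + 1 = 1877
z(5) = 4 × 1877 + 1 = 7509
z(6) = 4 × 7509 + 1 = 30037
z(7) = 4 × 30037 + 1 = 120149

120149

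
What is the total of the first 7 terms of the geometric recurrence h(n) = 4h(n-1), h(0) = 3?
Computing the sequence terms: 3, 12, 48, 192, 768, 3072, 12288
Adding these values together:

16383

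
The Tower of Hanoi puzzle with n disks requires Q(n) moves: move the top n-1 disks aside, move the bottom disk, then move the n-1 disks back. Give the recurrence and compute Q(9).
Moving n disks = move the top n-1 disks aside (Q(n-1) moves) + move the largest disk (1 move) + move the n-1 disks back on top (Q(n-1) moves), so Q(n) = 2Q(n-1) + 1, with Q(1) = 1 (a single disk takes one move).
First terms: 1, 3, 7, 15, 31, 63, … — each is one less than a power of 2. Indeed Q(n) + 1 = 2(Q(n-1) + 1) with Q(1) + 1 = 2, so Q(n) + 1 = 2ⁿ and Q(n) = 2ⁿ - 1.
Hence Q(9) = 2^9 - 1 = 512 - 1 = 511.

Q(n) = 2Q(n-1) + 1, Q(1) = 1; Q(9) = 511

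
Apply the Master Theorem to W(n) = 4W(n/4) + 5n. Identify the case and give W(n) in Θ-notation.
Master Theorem template: W(n) = a·W(n/b) + f(n).
Here: a=4, b=4, f(n)=5n
Compute log_b(a) = log_4(4) = 1.
f(n) = 5n = Θ(n). Case 2: W(n) = Θ(n log n).

Case 2: W(n) = Θ(n log n)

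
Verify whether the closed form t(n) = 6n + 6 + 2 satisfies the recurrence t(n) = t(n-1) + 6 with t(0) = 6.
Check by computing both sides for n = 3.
From the recurrence with t(0) = 6:
  t(0) = 6, t(1) = 12, t(2) = 18, t(3) = 24
  so the recurrence gives t(3) = 24.
From the proposed closed form t(n) = 6n + 6 + 2:
  t(3) = 26.
The recurrence gives 24 but the closed form gives 26, so the closed form does not satisfy the recurrence.

No, the closed form is incorrect.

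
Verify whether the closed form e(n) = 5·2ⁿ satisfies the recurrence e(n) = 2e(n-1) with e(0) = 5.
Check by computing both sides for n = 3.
From the recurrence with e(0) = 5:
  e(0) = 5, e(1) = 10, e(2) = 20, e(3) = 40
  so the recurrence gives e(3) = 40.
From the proposed closed form e(n) = 5·2ⁿ:
  e(3) = 40.
Both sides give 40 at n = 3, and the initial condition(s) match, so the closed form is consistent.

Yes, the closed form is correct.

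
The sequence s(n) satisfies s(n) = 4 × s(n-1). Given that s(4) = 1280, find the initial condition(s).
In general s(n) = 4ⁿ · s(0). At n = 4: s(0) = s(4) / 4^4 = 1280 / 256 = 5.

s(0) = 5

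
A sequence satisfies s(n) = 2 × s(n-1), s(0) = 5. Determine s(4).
Computing step by step:
s(0) = 5
s(1) = 2 × 5 = 10
s(2) = 2 × 10 = 20
s(3) = 2 × 20 = 40
s(4) = 2 × 40 = 80

80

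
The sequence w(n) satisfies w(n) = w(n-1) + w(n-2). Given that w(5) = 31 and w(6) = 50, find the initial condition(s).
Work backwards using w(k) = w(k+2) - w(k+1):
w(4) = w(6) - w(5) = 50 - 31 = 19
w(3) = w(5) - w(4) = 31 - 19 = 12
w(2) = w(4) - w(3) = 19 - 12 = 7
w(1) = w(3) - w(2) = 12 - 7 = 5
w(0) = w(2) - w(1) = 7 - 5 = 2

w(0) = 2, w(1) = 5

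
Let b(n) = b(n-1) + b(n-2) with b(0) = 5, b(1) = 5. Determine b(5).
Computing the sequence terms:
5, 5, 10, 15, 25, 40

40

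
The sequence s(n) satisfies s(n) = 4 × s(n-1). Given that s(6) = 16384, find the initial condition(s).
In general s(n) = 4ⁿ · s(0). At n = 6: s(0) = s(6) / 4^6 = 16384 / 4096 = 4.

s(0) = 4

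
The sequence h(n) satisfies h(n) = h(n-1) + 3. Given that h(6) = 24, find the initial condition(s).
h(6) = h(0) + 6·3, so h(0) = 24 - 18 = 6.

h(0) = 6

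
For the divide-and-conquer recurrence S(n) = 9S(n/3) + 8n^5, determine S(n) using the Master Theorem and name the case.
Master Theorem template: S(n) = a·S(n/b) + f(n).
Here: a=9, b=3, f(n)=8n^5
Compute log_b(a) = log_3(9) = 2.
f(n) = 8n^5 = Ω(n^(2+ε)) with ε = 3, and the regularity condition holds (a·f(n/b) = (a/b^5)·f(n) with a/b^5 = 3^-3 < 1). Case 3: S(n) = Θ(f(n)) = Θ(n^5).

Case 3: S(n) = Θ(n^5)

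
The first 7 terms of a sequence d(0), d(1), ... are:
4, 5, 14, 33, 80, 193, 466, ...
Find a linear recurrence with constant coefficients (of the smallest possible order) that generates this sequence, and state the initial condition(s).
Look for the lowest-order linear relation among consecutive terms.
Observation: d(n) - 2·d(n-1) - (1)·d(n-2) = 0 holds for the shown terms, and no order-1 relation d(n) = α·d(n-1) + β fits.
Check at n=3: 2·14 + (1)·5 = 33. ✓

d(n) = 2d(n-1) + d(n-2), d(0) = 4, d(1) = 5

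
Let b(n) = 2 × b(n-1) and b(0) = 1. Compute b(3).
Computing step by step:
b(0) = 1
b(1) = 2 × 1 = 2
b(2) = 2 × 2 = 4
b(3) = 2 × 4 = 8

8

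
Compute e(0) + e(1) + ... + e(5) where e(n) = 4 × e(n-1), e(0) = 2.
Computing the sequence terms: 2, 8, 32, 128, 512, 2048
Adding these values together:

2730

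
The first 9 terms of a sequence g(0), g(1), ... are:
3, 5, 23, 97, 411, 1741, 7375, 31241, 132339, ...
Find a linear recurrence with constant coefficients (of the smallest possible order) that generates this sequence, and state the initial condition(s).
Look for the lowest-order linear relation among consecutive terms.
Observation: g(n) - 4·g(n-1) - (1)·g(n-2) = 0 holds for the shown terms, and no order-1 relation g(n) = α·g(n-1) + β fits.
Check at n=3: 4·23 + (1)·5 = 97. ✓

g(n) = 4g(n-1) + g(n-2), g(0) = 3, g(1) = 5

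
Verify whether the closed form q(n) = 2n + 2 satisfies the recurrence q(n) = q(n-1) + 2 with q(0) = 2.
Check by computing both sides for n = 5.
From the recurrence with q(0) = 2:
  q(0) = 2, q(1) = 4, q(2) = 6, q(3) = 8, q(4) = 10, q(5) = 12
  so the recurrence gives q(5) = 12.
From the proposed closed form q(n) = 2n + 2:
  q(5) = 12.
Both sides give 12 at n = 5, and the initial condition(s) match, so the closed form is consistent.

Yes, the closed form is correct.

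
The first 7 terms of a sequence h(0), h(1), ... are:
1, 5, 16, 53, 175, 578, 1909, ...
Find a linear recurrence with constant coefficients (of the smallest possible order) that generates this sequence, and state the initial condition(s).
Look for the lowest-order linear relation among consecutive terms.
Observation: h(n) - 3·h(n-1) - (1)·h(n-2) = 0 holds for the shown terms, and no order-1 relation h(n) = α·h(n-1) + β fits.
Check at n=3: 3·16 + (1)·5 = 53. ✓

h(n) = 3h(n-1) + h(n-2), h(0) = 1, h(1) = 5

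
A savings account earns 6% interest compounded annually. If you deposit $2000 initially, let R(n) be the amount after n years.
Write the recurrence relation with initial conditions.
Each year the balance grows by 6%, i.e. is multiplied by 1 + 6/100 = 1.06, so R(n) = 1.06 × R(n-1). The initial deposit gives R(0) = 2000.
Unrolling gives the closed form R(n) = 2000 × (1.06)ⁿ.

R(n) = 1.06 × R(n-1), R(0) = 2000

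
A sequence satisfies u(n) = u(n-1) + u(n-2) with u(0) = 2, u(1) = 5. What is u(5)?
Computing the sequence terms:
2, 5, 7, 12, 19, 31

31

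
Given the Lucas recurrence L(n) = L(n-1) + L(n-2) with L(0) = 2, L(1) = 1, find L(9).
Computing the sequence terms:
2, 1, 3, 4, 7, 11, 18, 29, 47, 76

76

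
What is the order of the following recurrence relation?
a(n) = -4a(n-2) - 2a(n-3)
The order is the largest lag k for which a(n-k) appears. Here the deepest term is a(n-3), so the order is 3.

Order 3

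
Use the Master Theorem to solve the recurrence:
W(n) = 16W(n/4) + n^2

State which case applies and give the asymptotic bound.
Master Theorem template: W(n) = a·W(n/b) + f(n).
Here: a=16, b=4, f(n)=n^2
Compute log_b(a) = log_4(16) = 2.
f(n) = n^2 = Θ(n^2). Case 2: W(n) = Θ(n^2 log n).

Case 2: W(n) = Θ(n^2 log n)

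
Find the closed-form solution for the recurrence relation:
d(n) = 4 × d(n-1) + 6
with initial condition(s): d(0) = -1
Recurrence: d(n) = 4 × d(n-1) + 6, initial: d(0) = -1.
Try d(n) = A·4ⁿ + C. Substituting: A·4ⁿ + C = 4(A·4ⁿ⁻¹ + C) + 6 = A·4ⁿ + 4C + 6, so C = 4C + 6, giving C = -2. Then d(0) = A - 2 = -1 gives A = 1.

d(n) = 4ⁿ - 2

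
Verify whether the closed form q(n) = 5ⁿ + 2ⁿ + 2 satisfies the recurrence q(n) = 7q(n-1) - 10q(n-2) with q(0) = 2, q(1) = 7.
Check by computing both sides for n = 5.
From the recurrence with q(0) = 2, q(1) = 7:
  q(0) = 2, q(1) = 7, q(2) = 29, q(3) = 133, q(4) = 641, q(5) = 3157
  so the recurrence gives q(5) = 3157.
From the proposed closed form q(n) = 5ⁿ + 2ⁿ + 2:
  q(5) = 3159.
The recurrence gives 3157 but the closed form gives 3159, so the closed form does not satisfy the recurrence.

No, the closed form is incorrect.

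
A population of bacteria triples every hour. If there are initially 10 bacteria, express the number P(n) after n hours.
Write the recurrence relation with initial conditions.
Each hour multiplies the count by 3, so the count after n hours depends only on the count after n-1 hours: P(n) = 3 × P(n-1). The starting count gives P(0) = 10.
Unrolling n times gives the closed form P(n) = 10 × 3ⁿ.

P(n) = 3 × P(n-1), P(0) = 10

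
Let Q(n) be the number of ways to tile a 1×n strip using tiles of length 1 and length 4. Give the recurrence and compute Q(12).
Condition on the last tile: it has length 1 (leaving a 1×(n-1) strip) or length 4 (leaving a 1×(n-4) strip), so Q(n) = Q(n-1) + Q(n-4) (order-4 linear recurrence).
For 0 ≤ i < 4 only unit tiles fit, so Q(i) = 1.
Iterating the recurrence: Q(4) = 2, Q(5) = 3, Q(6) = 4, Q(7) = 5, Q(8) = 7, Q(9) = 10, Q(10) = 14, Q(11) = 19, Q(12) = 26.

Q(n) = Q(n-1) + Q(n-4), with Q(i) = 1 for 0 ≤ i < 4; Q(12) = 26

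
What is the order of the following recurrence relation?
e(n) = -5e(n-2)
The order is the largest lag k for which e(n-k) appears. Here the deepest term is e(n-2), so the order is 2.

Order 2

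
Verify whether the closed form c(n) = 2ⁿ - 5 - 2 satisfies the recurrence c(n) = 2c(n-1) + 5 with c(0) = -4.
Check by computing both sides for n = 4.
From the recurrence with c(0) = -4:
  c(0) = -4, c(1) = -3, c(2) = -1, c(3) = 3, c(4) = 11
  so the recurrence gives c(4) = 11.
From the proposed closed form c(n) = 2ⁿ - 5 - 2:
  c(4) = 9.
The recurrence gives 11 but the closed form gives 9, so the closed form does not satisfy the recurrence.

No, the closed form is incorrect.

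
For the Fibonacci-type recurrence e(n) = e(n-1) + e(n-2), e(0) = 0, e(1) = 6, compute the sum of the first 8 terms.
Computing the sequence terms: 0, 6, 6, 12, 18, 30, 48, 78
Adding these values together:

198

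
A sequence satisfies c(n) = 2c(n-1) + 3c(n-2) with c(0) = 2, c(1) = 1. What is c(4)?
Computing the sequence terms:
2, 1, 8, 19, 62

62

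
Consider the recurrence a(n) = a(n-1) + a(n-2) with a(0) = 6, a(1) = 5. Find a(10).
Computing the sequence terms:
6, 5, 11, 16, 27, 43, 70, 113, 183, 296, 479

479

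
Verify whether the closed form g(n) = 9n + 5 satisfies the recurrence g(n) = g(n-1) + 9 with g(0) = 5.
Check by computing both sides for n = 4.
From the recurrence with g(0) = 5:
  g(0) = 5, g(1) = 14, g(2) = 23, g(3) = 32, g(4) = 41
  so the recurrence gives g(4) = 41.
From the proposed closed form g(n) = 9n + 5:
  g(4) = 41.
Both sides give 41 at n = 4, and the initial condition(s) match, so the closed form is consistent.

Yes, the closed form is correct.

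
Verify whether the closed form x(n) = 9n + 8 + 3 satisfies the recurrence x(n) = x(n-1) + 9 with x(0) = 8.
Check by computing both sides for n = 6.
From the recurrence with x(0) = 8:
  x(0) = 8, x(1) = 17, x(2) = 26, x(3) = 35, x(4) = 44, x(5) = 53, x(6) = 62
  so the recurrence gives x(6) = 62.
From the proposed closed form x(n) = 9n + 8 + 3:
  x(6) = 65.
The recurrence gives 62 but the closed form gives 65, so the closed form does not satisfy the recurrence.

No, the closed form is incorrect.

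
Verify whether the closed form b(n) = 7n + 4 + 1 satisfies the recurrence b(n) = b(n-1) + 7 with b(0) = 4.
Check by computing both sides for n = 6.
From the recurrence with b(0) = 4:
  b(0) = 4, b(1) = 11, b(2) = 18, b(3) = 25, b(4) = 32, b(5) = 39, b(6) = 46
  so the recurrence gives b(6) = 46.
From the proposed closed form b(n) = 7n + 4 + 1:
  b(6) = 47.
The recurrence gives 46 but the closed form gives 47, so the closed form does not satisfy the recurrence.

No, the closed form is incorrect.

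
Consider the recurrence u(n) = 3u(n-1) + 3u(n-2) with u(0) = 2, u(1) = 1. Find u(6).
Computing the sequence terms:
2, 1, 9, 30, 117, 441, 1674

1674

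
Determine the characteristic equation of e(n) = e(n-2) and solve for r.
Substitute e(n) = rⁿ and divide through by rⁿ⁻²: r² - 1 = 0
Factor: (r + 1)(r - 1) = 0, so r = -1, 1.
General solution: e(n) = A·(-1)ⁿ + B·1ⁿ

Characteristic: r² - 1 = 0, Roots: r = -1, 1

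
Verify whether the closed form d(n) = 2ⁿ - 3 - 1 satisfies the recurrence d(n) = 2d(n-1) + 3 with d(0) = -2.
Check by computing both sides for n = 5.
From the recurrence with d(0) = -2:
  d(0) = -2, d(1) = -1, d(2) = 1, d(3) = 5, d(4) = 13, d(5) = 29
  so the recurrence gives d(5) = 29.
From the proposed closed form d(n) = 2ⁿ - 3 - 1:
  d(5) = 28.
The recurrence gives 29 but the closed form gives 28, so the closed form does not satisfy the recurrence.

No, the closed form is incorrect.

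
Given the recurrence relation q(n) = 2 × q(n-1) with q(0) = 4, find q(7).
Computing step by step:
q(0) = 4
q(1) = 2 × 4 = 8
q(2) = 2 × 8 = 16
q(3) = 2 × 16 = 32
q(4) = 2 × 32 = 64
q(5) = 2 × 64 = 128
q(6) = 2 × 128 = 256
q(7) = 2 × 256 = 512

512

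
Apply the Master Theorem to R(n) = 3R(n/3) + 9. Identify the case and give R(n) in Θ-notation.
Master Theorem template: R(n) = a·R(n/b) + f(n).
Here: a=3, b=3, f(n)=9
Compute log_b(a) = log_3(3) = 1.
f(n) = 9 = O(n^(1-ε)) with ε = 1. Case 1: R(n) = Θ(n^log_b(a)) = Θ(n).

Case 1: R(n) = Θ(n)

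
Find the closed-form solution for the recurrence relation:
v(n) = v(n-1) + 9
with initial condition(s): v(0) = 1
Recurrence: v(n) = v(n-1) + 9, initial: v(0) = 1.
Each step adds 9, so v(n) = v(0) + 9n = 9n + 1.

v(n) = 9n + 1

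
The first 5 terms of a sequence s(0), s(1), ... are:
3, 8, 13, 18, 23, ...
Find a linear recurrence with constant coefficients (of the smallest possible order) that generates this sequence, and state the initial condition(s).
Look for the lowest-order linear relation among consecutive terms.
Observation: consecutive differences are constant (= 5).
Check at n=2: 1·8 + 5 = 13. ✓

s(n) = s(n-1) + 5, s(0) = 3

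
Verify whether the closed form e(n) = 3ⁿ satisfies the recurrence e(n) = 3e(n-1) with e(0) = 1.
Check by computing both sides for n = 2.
From the recurrence with e(0) = 1:
  e(0) = 1, e(1) = 3, e(2) = 9
  so the recurrence gives e(2) = 9.
From the proposed closed form e(n) = 3ⁿ:
  e(2) = 9.
Both sides give 9 at n = 2, and the initial condition(s) match, so the closed form is consistent.

Yes, the closed form is correct.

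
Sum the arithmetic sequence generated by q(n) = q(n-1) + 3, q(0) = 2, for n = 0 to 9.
Computing the sequence terms: 2, 5, 8, 11, 14, 17, 20, 23, 26, 29
Adding these values together:

155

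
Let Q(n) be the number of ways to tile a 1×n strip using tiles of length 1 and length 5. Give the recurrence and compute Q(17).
Condition on the last tile: it has length 1 (leaving a 1×(n-1) strip) or length 5 (leaving a 1×(n-5) strip), so Q(n) = Q(n-1) + Q(n-5) (order-5 linear recurrence).
For 0 ≤ i < 5 only unit tiles fit, so Q(i) = 1.
Iterating the recurrence: Q(5) = 2, Q(6) = 3, Q(7) = 4, Q(8) = 5, Q(9) = 6, Q(10) = 8, Q(11) = 11, Q(12) = 15, Q(13) = 20, Q(14) = 26, Q(15) = 34, Q(16) = 45, Q(17) = 60.

Q(n) = Q(n-1) + Q(n-5), with Q(i) = 1 for 0 ≤ i < 5; Q(17) = 60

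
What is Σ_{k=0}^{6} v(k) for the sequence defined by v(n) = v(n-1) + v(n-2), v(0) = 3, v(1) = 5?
Computing the sequence terms: 3, 5, 8, 13, 21, 34, 55
Adding these values together:

139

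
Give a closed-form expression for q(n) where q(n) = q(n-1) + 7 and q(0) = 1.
Recurrence: q(n) = q(n-1) + 7, initial: q(0) = 1.
Each step adds 7, so q(n) = q(0) + 7n = 7n + 1.

q(n) = 7n + 1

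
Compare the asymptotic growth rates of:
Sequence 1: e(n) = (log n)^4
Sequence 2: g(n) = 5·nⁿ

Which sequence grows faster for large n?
Comparing growth rates:
Growth-rate hierarchy: log n ≺ any polynomial ≺ any exponential cⁿ (c>1) ≺ n! ≺ nⁿ.
super-exponential nⁿ dominates polylogarithmic (log n)^4 asymptotically.

g(n) grows faster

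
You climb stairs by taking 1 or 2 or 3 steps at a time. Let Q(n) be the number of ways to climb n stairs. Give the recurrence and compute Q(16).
Condition on the size of the last step (1 to 3): before it there were n-1, …, n-3 stairs climbed, and these cases are disjoint, so Q(n) = Q(n-1) + Q(n-2) + Q(n-3) (order-3 linear recurrence).
Initial conditions by direct count (compositions of i into parts ≤ 3): Q(1) = 1; Q(2) = 2; Q(3) = 4.
Iterating the recurrence: Q(4) = 7, Q(5) = 13, Q(6) = 24, Q(7) = 44, Q(8) = 81, Q(9) = 149, Q(10) = 274, Q(11) = 504, Q(12) = 927, Q(13) = 1705, Q(14) = 3136, Q(15) = 5768, Q(16) = 10609.

Q(n) = Q(n-1) + Q(n-2) + Q(n-3), Q(1) = 1, Q(2) = 2, Q(3) = 4; Q(16) = 10609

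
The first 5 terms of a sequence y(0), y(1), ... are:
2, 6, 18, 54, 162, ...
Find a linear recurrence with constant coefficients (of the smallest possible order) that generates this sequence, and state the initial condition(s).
Look for the lowest-order linear relation among consecutive terms.
Observation: each term is 3× the previous.
Check at n=2: 3·6 = 18. ✓

y(n) = 3 × y(n-1), y(0) = 2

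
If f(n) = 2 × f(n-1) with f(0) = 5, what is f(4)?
Computing step by step:
f(0) = 5
f(1) = 2 × 5 = 10
f(2) = 2 × 10 = 20
f(3) = 2 × 20 = 40
f(4) = 2 × 40 = 80

80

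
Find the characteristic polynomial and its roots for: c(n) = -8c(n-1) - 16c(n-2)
Substitute c(n) = rⁿ and divide through by rⁿ⁻²: r² + 8r + 16 = 0
Factor: (r + 4)² = 0, so r = -4 (double root).
General solution: c(n) = (A + Bn)·(-4)ⁿ

Characteristic: r² + 8r + 16 = 0, Roots: r = -4 (double root)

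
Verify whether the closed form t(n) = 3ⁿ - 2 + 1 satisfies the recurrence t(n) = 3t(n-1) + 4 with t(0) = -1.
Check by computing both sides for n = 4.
From the recurrence with t(0) = -1:
  t(0) = -1, t(1) = 1, t(2) = 7, t(3) = 25, t(4) = 79
  so the recurrence gives t(4) = 79.
From the proposed closed form t(n) = 3ⁿ - 2 + 1:
  t(4) = 80.
The recurrence gives 79 but the closed form gives 80, so the closed form does not satisfy the recurrence.

No, the closed form is incorrect.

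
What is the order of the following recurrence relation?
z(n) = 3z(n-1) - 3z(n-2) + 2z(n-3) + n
The order is the largest lag k for which z(n-k) appears. Here the deepest term is z(n-3) (the n term is non-homogeneous and does not affect the order), so the order is 3.

Order 3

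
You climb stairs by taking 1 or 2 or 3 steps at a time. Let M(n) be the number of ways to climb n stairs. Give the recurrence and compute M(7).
Condition on the size of the last step (1 to 3): before it there were n-1, …, n-3 stairs climbed, and these cases are disjoint, so M(n) = M(n-1) + M(n-2) + M(n-3) (order-3 linear recurrence).
Initial conditions by direct count (compositions of i into parts ≤ 3): M(1) = 1; M(2) = 2; M(3) = 4.
Iterating the recurrence: M(4) = 7, M(5) = 13, M(6) = 24, M(7) = 44.

M(n) = M(n-1) + M(n-2) + M(n-3), M(1) = 1, M(2) = 2, M(3) = 4; M(7) = 44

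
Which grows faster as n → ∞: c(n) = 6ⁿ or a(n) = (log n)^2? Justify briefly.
Comparing growth rates:
Growth-rate hierarchy: log n ≺ any polynomial ≺ any exponential cⁿ (c>1) ≺ n! ≺ nⁿ.
exponential base 6 dominates polylogarithmic (log n)^2 asymptotically.

c(n) grows faster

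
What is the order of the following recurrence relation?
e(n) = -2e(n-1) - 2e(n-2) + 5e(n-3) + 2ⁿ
The order is the largest lag k for which e(n-k) appears. Here the deepest term is e(n-3) (the 2ⁿ term is non-homogeneous and does not affect the order), so the order is 3.

Order 3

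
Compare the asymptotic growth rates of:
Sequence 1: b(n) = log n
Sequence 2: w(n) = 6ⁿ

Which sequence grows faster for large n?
Comparing growth rates:
Growth-rate hierarchy: log n ≺ any polynomial ≺ any exponential cⁿ (c>1) ≺ n! ≺ nⁿ.
exponential base 6 dominates logarithmic asymptotically.

w(n) grows faster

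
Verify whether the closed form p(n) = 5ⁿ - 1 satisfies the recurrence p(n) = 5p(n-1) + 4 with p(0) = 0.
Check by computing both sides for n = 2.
From the recurrence with p(0) = 0:
  p(0) = 0, p(1) = 4, p(2) = 24
  so the recurrence gives p(2) = 24.
From the proposed closed form p(n) = 5ⁿ - 1:
  p(2) = 24.
Both sides give 24 at n = 2, and the initial condition(s) match, so the closed form is consistent.

Yes, the closed form is correct.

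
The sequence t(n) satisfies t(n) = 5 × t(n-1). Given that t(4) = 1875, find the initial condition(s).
In general t(n) = 5ⁿ · t(0). At n = 4: t(0) = t(4) / 5^4 = 1875 / 625 = 3.

t(0) = 3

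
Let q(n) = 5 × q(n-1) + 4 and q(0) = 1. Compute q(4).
Computing step by step:
q(0) = 1
q(1) = 5 × 1 + 4 = 9
q(2) = 5 × 9 + 4 = 49
q(3) = 5 × 49 + 4 = 249
q(4) = 5 × 249 + 4 = 1249

1249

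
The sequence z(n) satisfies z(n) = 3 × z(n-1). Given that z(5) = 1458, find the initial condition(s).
In general z(n) = 3ⁿ · z(0). At n = 5: z(0) = z(5) / 3^5 = 1458 / 243 = 6.

z(0) = 6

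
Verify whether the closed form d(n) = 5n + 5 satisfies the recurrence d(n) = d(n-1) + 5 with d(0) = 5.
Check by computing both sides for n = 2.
From the recurrence with d(0) = 5:
  d(0) = 5, d(1) = 10, d(2) = 15
  so the recurrence gives d(2) = 15.
From the proposed closed form d(n) = 5n + 5:
  d(2) = 15.
Both sides give 15 at n = 2, and the initial condition(s) match, so the closed form is consistent.

Yes, the closed form is correct.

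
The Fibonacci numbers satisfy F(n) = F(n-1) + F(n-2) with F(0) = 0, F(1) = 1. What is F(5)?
Computing the sequence terms:
0, 1, 1, 2, 3, 5

5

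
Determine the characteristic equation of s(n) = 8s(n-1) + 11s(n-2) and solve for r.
Substitute s(n) = rⁿ and divide through by rⁿ⁻²: r² - 8r - 11 = 0
Discriminant: 8² + 4·11 = 108, not a perfect square, so by the quadratic formula r = (8 ± √108)/2.
General solution: s(n) = A·r₁ⁿ + B·r₂ⁿ where r₁,r₂ = (8 ± √108)/2

Characteristic: r² - 8r - 11 = 0, Roots: r = (8 ± √108)/2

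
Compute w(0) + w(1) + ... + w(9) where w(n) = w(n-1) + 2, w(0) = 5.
Computing the sequence terms: 5, 7, 9, 11, 13, 15, 17, 19, 21, 23
Adding these values together:

140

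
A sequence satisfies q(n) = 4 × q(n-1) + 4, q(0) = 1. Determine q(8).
Computing step by step:
q(0) = 1
q(1) = 4 × 1 + 4 = 8
q(2) = 4 × 8 + 4 = 36
q(3) = 4 × 36 + 4 = 148
q(4) = 4 × 148 + 4 = 596
q(5) = 4 × 596 + 4 = 2388
q(6) = 4 × 2388 + 4 = 9556
q(7) = 4 × 9556 + 4 = 38228
q(8) = 4 × 38228 + 4 = 152916

152916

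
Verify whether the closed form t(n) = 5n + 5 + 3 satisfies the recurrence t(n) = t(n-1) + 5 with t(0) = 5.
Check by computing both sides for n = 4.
From the recurrence with t(0) = 5:
  t(0) = 5, t(1) = 10, t(2) = 15, t(3) = 20, t(4) = 25
  so the recurrence gives t(4) = 25.
From the proposed closed form t(n) = 5n + 5 + 3:
  t(4) = 28.
The recurrence gives 25 but the closed form gives 28, so the closed form does not satisfy the recurrence.

No, the closed form is incorrect.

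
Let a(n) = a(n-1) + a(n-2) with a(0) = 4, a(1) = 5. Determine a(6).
Computing the sequence terms:
4, 5, 9, 14, 23, 37, 60

60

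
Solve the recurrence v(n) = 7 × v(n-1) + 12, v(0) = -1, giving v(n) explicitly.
Recurrence: v(n) = 7 × v(n-1) + 12, initial: v(0) = -1.
Try v(n) = A·7ⁿ + C. Substituting: A·7ⁿ + C = 7(A·7ⁿ⁻¹ + C) + 12 = A·7ⁿ + 7C + 12, so C = 7C + 12, giving C = -2. Then v(0) = A - 2 = -1 gives A = 1.

v(n) = 7ⁿ - 2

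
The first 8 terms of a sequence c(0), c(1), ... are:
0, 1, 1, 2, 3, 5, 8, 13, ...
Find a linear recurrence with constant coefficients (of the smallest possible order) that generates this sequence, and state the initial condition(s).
Look for the lowest-order linear relation among consecutive terms.
Observation: c(n) - 1·c(n-1) - (1)·c(n-2) = 0 holds for the shown terms, and no order-1 relation c(n) = α·c(n-1) + β fits.
Check at n=3: 1·1 + (1)·1 = 2. ✓

c(n) = c(n-1) + c(n-2), c(0) = 0, c(1) = 1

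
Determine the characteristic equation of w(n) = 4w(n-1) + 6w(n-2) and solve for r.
Substitute w(n) = rⁿ and divide through by rⁿ⁻²: r² - 4r - 6 = 0
Discriminant: 4² + 4·6 = 40, not a perfect square, so by the quadratic formula r = (4 ± √40)/2.
General solution: w(n) = A·r₁ⁿ + B·r₂ⁿ where r₁,r₂ = (4 ± √40)/2

Characteristic: r² - 4r - 6 = 0, Roots: r = (4 ± √40)/2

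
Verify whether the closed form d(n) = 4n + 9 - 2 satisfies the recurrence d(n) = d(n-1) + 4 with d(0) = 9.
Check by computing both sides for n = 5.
From the recurrence with d(0) = 9:
  d(0) = 9, d(1) = 13, d(2) = 17, d(3) = 21, d(4) = 25, d(5) = 29
  so the recurrence gives d(5) = 29.
From the proposed closed form d(n) = 4n + 9 - 2:
  d(5) = 27.
The recurrence gives 29 but the closed form gives 27, so the closed form does not satisfy the recurrence.

No, the closed form is incorrect.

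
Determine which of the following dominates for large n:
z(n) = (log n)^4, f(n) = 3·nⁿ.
Comparing growth rates:
Growth-rate hierarchy: log n ≺ any polynomial ≺ any exponential cⁿ (c>1) ≺ n! ≺ nⁿ.
super-exponential nⁿ dominates polylogarithmic (log n)^4 asymptotically.

f(n) grows faster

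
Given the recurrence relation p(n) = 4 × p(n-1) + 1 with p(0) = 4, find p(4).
Computing step by step:
p(0) = 4
p(1) = 4 × 4 + 1 = 17
p(2) = 4 × 17 + 1 = 69
p(3) = 4 × 69 + 1 = 277
p(4) = 4 × 277 + 1 = 1109

1109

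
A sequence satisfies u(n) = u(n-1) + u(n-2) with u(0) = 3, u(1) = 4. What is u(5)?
Computing the sequence terms:
3, 4, 7, 11, 18, 29

29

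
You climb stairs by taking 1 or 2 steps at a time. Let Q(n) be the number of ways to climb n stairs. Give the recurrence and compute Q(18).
Condition on the size of the last step (1 to 2): before it there were n-1, …, n-2 stairs climbed, and these cases are disjoint, so Q(n) = Q(n-1) + Q(n-2) (Fibonacci-type sequence).
Initial conditions by direct count (compositions of i into parts ≤ 2): Q(1) = 1; Q(2) = 2.
Iterating the recurrence: Q(3) = 3, Q(4) = 5, Q(5) = 8, Q(6) = 13, Q(7) = 21, Q(8) = 34, Q(9) = 55, Q(10) = 89, Q(11) = 144, Q(12) = 233, Q(13) = 377, Q(14) = 610, Q(15) = 987, Q(16) = 1597, Q(17) = 2584, Q(18) = 4181.

Q(n) = Q(n-1) + Q(n-2), Q(1) = 1, Q(2) = 2; Q(18) = 4181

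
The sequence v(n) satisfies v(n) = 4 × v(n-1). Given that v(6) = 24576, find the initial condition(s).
In general v(n) = 4ⁿ · v(0). At n = 6: v(0) = v(6) / 4^6 = 24576 / 4096 = 6.

v(0) = 6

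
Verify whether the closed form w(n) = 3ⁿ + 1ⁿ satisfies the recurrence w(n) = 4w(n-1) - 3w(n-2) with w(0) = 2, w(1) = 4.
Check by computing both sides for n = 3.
From the recurrence with w(0) = 2, w(1) = 4:
  w(0) = 2, w(1) = 4, w(2) = 10, w(3) = 28
  so the recurrence gives w(3) = 28.
From the proposed closed form w(n) = 3ⁿ + 1ⁿ:
  w(3) = 28.
Both sides give 28 at n = 3, and the initial condition(s) match, so the closed form is consistent.

Yes, the closed form is correct.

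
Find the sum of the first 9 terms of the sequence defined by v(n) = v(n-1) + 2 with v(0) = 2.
Computing the sequence terms: 2, 4, 6, 8, 10, 12, 14, 16, 18
Adding these values together:

90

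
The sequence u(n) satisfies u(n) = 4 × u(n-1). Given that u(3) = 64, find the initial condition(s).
In general u(n) = 4ⁿ · u(0). At n = 3: u(0) = u(3) / 4^3 = 64 / 64 = 1.

u(0) = 1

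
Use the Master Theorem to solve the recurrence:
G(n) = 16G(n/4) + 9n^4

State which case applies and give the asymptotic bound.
Master Theorem template: G(n) = a·G(n/b) + f(n).
Here: a=16, b=4, f(n)=9n^4
Compute log_b(a) = log_4(16) = 2.
f(n) = 9n^4 = Ω(n^(2+ε)) with ε = 2, and the regularity condition holds (a·f(n/b) = (a/b^4)·f(n) with a/b^4 = 4^-2 < 1). Case 3: G(n) = Θ(f(n)) = Θ(n^4).

Case 3: G(n) = Θ(n^4)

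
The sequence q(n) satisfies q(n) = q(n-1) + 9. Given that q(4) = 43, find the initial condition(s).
q(4) = q(0) + 4·9, so q(0) = 43 - 36 = 7.

q(0) = 7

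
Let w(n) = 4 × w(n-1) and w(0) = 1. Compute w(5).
Computing step by step:
w(0) = 1
w(1) = 4 × 1 = 4
w(2) = 4 × 4 = 16
w(3) = 4 × 16 = 64
w(4) = 4 × 64 = 256
w(5) = 4 × 256 = 1024

1024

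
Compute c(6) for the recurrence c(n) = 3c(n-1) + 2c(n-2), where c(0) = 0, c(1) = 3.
Computing the sequence terms:
0, 3, 9, 33, 117, 417, 1485

1485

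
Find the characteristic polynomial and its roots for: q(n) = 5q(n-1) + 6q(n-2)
Substitute q(n) = rⁿ and divide through by rⁿ⁻²: r² - 5r - 6 = 0
Factor: (r + 1)(r - 6) = 0, so r = -1, 6.
General solution: q(n) = A·(-1)ⁿ + B·6ⁿ

Characteristic: r² - 5r - 6 = 0, Roots: r = -1, 6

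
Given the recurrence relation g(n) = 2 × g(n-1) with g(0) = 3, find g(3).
Computing step by step:
g(0) = 3
g(1) = 2 × 3 = 6
g(2) = 2 × 6 = 12
g(3) = 2 × 12 = 24

24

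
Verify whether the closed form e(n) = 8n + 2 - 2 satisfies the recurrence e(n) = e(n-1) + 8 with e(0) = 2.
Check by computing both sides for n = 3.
From the recurrence with e(0) = 2:
  e(0) = 2, e(1) = 10, e(2) = 18, e(3) = 26
  so the recurrence gives e(3) = 26.
From the proposed closed form e(n) = 8n + 2 - 2:
  e(3) = 24.
The recurrence gives 26 but the closed form gives 24, so the closed form does not satisfy the recurrence.

No, the closed form is incorrect.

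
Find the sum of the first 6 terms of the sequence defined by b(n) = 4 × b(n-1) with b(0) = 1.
Computing the sequence terms: 1, 4, 16, 64, 256, 1024
Adding these values together:

1365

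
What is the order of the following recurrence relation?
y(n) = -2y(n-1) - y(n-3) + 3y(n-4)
The order is the largest lag k for which y(n-k) appears. Here the deepest term is y(n-4), so the order is 4.

Order 4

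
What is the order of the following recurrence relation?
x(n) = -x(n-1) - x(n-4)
The order is the largest lag k for which x(n-k) appears. Here the deepest term is x(n-4), so the order is 4.

Order 4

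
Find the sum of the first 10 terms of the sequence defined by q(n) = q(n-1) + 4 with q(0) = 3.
Computing the sequence terms: 3, 7, 11, 15, 19, 23, 27, 31, 35, 39
Adding these values together:

210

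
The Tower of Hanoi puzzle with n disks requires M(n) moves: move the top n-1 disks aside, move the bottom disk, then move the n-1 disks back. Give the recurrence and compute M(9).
Moving n disks = move the top n-1 disks aside (M(n-1) moves) + move the largest disk (1 move) + move the n-1 disks back on top (M(n-1) moves), so M(n) = 2M(n-1) + 1, with M(1) = 1 (a single disk takes one move).
First terms: 1, 3, 7, 15, 31, 63, … — each is one less than a power of 2. Indeed M(n) + 1 = 2(M(n-1) + 1) with M(1) + 1 = 2, so M(n) + 1 = 2ⁿ and M(n) = 2ⁿ - 1.
Hence M(9) = 2^9 - 1 = 512 - 1 = 511.

M(n) = 2M(n-1) + 1, M(1) = 1; M(9) = 511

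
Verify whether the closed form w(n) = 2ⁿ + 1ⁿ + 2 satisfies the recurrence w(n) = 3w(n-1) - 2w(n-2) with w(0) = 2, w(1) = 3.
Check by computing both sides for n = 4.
From the recurrence with w(0) = 2, w(1) = 3:
  w(0) = 2, w(1) = 3, w(2) = 5, w(3) = 9, w(4) = 17
  so the recurrence gives w(4) = 17.
From the proposed closed form w(n) = 2ⁿ + 1ⁿ + 2:
  w(4) = 19.
The recurrence gives 17 but the closed form gives 19, so the closed form does not satisfy the recurrence.

No, the closed form is incorrect.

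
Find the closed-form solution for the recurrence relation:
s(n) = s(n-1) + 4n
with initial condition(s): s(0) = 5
Recurrence: s(n) = s(n-1) + 4n, initial: s(0) = 5.
Telescoping: s(n) = s(0) + 4·Σᵢ₌₁ⁿ i = 5 + 4·n(n+1)/2.

s(n) = 4·n(n+1)/2 + 5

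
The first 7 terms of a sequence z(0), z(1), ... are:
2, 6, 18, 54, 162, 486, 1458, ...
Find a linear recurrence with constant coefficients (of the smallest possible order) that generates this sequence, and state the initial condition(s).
Look for the lowest-order linear relation among consecutive terms.
Observation: each term is 3× the previous.
Check at n=2: 3·6 = 18. ✓

z(n) = 3 × z(n-1), z(0) = 2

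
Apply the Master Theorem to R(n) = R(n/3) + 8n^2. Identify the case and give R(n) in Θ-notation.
Master Theorem template: R(n) = a·R(n/b) + f(n).
Here: a=1, b=3, f(n)=8n^2
Compute log_b(a) = log_3(1) = 0.
f(n) = 8n^2 = Ω(n^(0+ε)) with ε = 2, and the regularity condition holds (a·f(n/b) = (a/b^2)·f(n) with a/b^2 = 3^-2 < 1). Case 3: R(n) = Θ(f(n)) = Θ(n^2).

Case 3: R(n) = Θ(n^2)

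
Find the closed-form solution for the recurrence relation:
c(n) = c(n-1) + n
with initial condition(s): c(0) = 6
Recurrence: c(n) = c(n-1) + n, initial: c(0) = 6.
Telescoping: c(n) = c(0) + Σᵢ₌₁ⁿ i = 6 + n(n+1)/2.

c(n) = n(n+1)/2 + 6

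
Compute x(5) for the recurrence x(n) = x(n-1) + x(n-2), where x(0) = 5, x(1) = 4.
Computing the sequence terms:
5, 4, 9, 13, 22, 35

35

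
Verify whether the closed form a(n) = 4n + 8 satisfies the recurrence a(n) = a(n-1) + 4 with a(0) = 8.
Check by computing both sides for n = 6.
From the recurrence with a(0) = 8:
  a(0) = 8, a(1) = 12, a(2) = 16, a(3) = 20, a(4) = 24, a(5) = 28, a(6) = 32
  so the recurrence gives a(6) = 32.
From the proposed closed form a(n) = 4n + 8:
  a(6) = 32.
Both sides give 32 at n = 6, and the initial condition(s) match, so the closed form is consistent.

Yes, the closed form is correct.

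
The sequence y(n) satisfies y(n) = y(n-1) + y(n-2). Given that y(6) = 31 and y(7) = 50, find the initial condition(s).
Work backwards using y(k) = y(k+2) - y(k+1):
y(5) = y(7) - y(6) = 50 - 31 = 19
y(4) = y(6) - y(5) = 31 - 19 = 12
y(3) = y(5) - y(4) = 19 - 12 = 7
y(2) = y(4) - y(3) = 12 - 7 = 5
y(1) = y(3) - y(2) = 7 - 5 = 2
y(0) = y(2) - y(1) = 5 - 2 = 3

y(0) = 3, y(1) = 2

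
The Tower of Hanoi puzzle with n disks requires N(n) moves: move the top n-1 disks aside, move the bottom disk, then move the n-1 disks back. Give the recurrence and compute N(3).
Moving n disks = move the top n-1 disks aside (N(n-1) moves) + move the largest disk (1 move) + move the n-1 disks back on top (N(n-1) moves), so N(n) = 2N(n-1) + 1, with N(1) = 1 (a single disk takes one move).
First terms: 1, 3, 7, … — each is one less than a power of 2. Indeed N(n) + 1 = 2(N(n-1) + 1) with N(1) + 1 = 2, so N(n) + 1 = 2ⁿ and N(n) = 2ⁿ - 1.
Hence N(3) = 2^3 - 1 = 8 - 1 = 7.

N(n) = 2N(n-1) + 1, N(1) = 1; N(3) = 7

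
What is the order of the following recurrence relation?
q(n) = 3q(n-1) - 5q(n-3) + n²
The order is the largest lag k for which q(n-k) appears. Here the deepest term is q(n-3) (the n² term is non-homogeneous and does not affect the order), so the order is 3.

Order 3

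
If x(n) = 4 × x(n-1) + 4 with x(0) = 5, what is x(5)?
Computing step by step:
x(0) = 5
x(1) = 4 × 5 + 4 = 24
x(2) = 4 × 24 + 4 = 100
x(3) = 4 × 100 + 4 = 404
x(4) = 4 × 404 + 4 = 1620
x(5) = 4 × 1620 + 4 = 6484

6484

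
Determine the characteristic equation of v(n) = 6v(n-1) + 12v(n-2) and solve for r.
Substitute v(n) = rⁿ and divide through by rⁿ⁻²: r² - 6r - 12 = 0
Discriminant: 6² + 4·12 = 84, not a perfect square, so by the quadratic formula r = (6 ± √84)/2.
General solution: v(n) = A·r₁ⁿ + B·r₂ⁿ where r₁,r₂ = (6 ± √84)/2

Characteristic: r² - 6r - 12 = 0, Roots: r = (6 ± √84)/2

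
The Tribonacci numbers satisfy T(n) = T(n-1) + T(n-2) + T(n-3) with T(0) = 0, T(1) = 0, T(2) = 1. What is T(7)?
Computing the sequence terms:
0, 0, 1, 1, 2, 4, 7, 13

13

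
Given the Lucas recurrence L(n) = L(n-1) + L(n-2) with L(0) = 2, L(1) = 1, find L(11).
Computing the sequence terms:
2, 1, 3, 4, 7, 11, 18, 29, 47, 76, 123, 199

199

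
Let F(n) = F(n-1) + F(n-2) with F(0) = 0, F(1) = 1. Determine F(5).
Computing the sequence terms:
0, 1, 1, 2, 3, 5

5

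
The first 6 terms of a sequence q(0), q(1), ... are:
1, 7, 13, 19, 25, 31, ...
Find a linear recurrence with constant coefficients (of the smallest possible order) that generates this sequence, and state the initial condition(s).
Look for the lowest-order linear relation among consecutive terms.
Observation: consecutive differences are constant (= 6).
Check at n=2: 1·7 + 6 = 13. ✓

q(n) = q(n-1) + 6, q(0) = 1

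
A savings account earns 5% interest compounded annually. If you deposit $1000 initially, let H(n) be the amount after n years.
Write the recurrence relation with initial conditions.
Each year the balance grows by 5%, i.e. is multiplied by 1 + 5/100 = 1.05, so H(n) = 1.05 × H(n-1). The initial deposit gives H(0) = 1000.
Unrolling gives the closed form H(n) = 1000 × (1.05)ⁿ.

H(n) = 1.05 × H(n-1), H(0) = 1000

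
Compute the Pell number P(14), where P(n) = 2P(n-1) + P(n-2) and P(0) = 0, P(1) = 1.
Computing the sequence terms:
0, 1, 2, 5, 12, 29, 70, 169, 408, 985, 2378, 5741, 13860, 33461, 80782

80782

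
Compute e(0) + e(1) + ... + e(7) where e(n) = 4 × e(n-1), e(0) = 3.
Computing the sequence terms: 3, 12, 48, 192, 768, 3072, 12288, 49152
Adding these values together:

65535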